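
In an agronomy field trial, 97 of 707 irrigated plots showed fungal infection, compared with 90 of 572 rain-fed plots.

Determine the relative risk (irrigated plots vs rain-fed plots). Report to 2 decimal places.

risk, irrigated plots = 97/707 = 0.1372
risk, rain-fed plots = 90/572 = 0.1573
RR = 0.1372 / 0.1573 = 0.87

RR ≈ 0.87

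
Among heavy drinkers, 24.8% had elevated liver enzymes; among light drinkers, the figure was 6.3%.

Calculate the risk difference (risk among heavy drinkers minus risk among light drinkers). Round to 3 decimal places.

risk difference = 0.2480 − 0.0630 = 0.185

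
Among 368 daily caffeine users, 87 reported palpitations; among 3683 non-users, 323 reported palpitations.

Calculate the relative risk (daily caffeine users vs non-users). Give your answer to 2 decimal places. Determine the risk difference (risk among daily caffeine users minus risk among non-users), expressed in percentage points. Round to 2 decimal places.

RR = 2.70; RD = 14.87

risk, daily caffeine users = 87/368 = 0.2364
risk, non-users = 323/3683 = 0.0877
RR = 0.2364 / 0.0877 = 2.70
risk difference = 0.2364 − 0.0877 = 0.1487 → 14.87 percentage points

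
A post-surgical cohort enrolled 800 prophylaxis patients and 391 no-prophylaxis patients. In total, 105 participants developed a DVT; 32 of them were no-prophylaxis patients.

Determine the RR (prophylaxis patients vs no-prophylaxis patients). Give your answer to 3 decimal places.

RR: 1.115

prophylaxis patients with the outcome: 105 − 32 = 73
prophylaxis patients without the outcome: 800 − 73 = 727
no-prophylaxis patients without the outcome: 391 − 32 = 359
risk, prophylaxis patients = 73/800 = 0.0912
risk, no-prophylaxis patients = 32/391 = 0.0818
RR = 0.0912 / 0.0818 = 1.115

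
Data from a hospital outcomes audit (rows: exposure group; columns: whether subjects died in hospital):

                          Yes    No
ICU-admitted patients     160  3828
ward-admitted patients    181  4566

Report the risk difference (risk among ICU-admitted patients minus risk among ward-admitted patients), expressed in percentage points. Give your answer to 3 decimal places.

risk, ICU-admitted patients = 160/3988 = 0.04012
risk, ward-admitted patients = 181/4747 = 0.03813
risk difference = 0.04012 − 0.03813 = 0.00199 → 0.199 percentage points

RD = 0.199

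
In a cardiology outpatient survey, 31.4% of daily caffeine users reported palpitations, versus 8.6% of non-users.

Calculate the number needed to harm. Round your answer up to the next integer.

absolute risk difference = 0.228000
1 / 0.228000 = 4.386 → round up → 5

NNH = 5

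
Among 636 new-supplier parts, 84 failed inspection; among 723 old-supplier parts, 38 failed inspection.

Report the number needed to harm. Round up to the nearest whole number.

risk, new-supplier parts = 84/636 = 0.132075
risk, old-supplier parts = 38/723 = 0.052559
absolute risk difference = 0.079517
1 / 0.079517 = 12.576 → round up → 13

13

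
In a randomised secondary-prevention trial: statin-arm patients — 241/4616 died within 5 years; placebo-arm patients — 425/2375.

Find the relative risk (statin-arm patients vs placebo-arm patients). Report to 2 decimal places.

RR = 0.29

risk, statin-arm patients = 241/4616 = 0.0522
risk, placebo-arm patients = 425/2375 = 0.1789
RR = 0.0522 / 0.1789 = 0.29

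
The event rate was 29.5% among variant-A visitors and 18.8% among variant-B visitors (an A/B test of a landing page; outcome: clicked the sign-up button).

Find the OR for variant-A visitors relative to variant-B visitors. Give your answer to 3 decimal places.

odds, variant-A visitors = 0.2950/0.7050 = 0.4184
odds, variant-B visitors = 0.1880/0.8120 = 0.2315
OR = 0.4184 / 0.2315 = 1.807

1.807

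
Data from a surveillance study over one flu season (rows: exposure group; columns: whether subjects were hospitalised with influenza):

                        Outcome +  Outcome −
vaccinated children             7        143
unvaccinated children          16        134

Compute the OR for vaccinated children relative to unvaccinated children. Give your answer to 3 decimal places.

0.410

odds, vaccinated children = 7/143 = 0.04895
odds, unvaccinated children = 16/134 = 0.11940
OR = 0.04895 / 0.11940 = 0.410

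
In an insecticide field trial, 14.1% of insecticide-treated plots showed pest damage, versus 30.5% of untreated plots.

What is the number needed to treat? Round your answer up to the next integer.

absolute risk difference = 0.164000
1 / 0.164000 = 6.098 → round up → 7

NNT: 7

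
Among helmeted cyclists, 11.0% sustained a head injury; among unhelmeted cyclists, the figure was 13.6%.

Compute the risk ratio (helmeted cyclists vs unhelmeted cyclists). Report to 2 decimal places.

RR = 0.1100 / 0.1360 = 0.81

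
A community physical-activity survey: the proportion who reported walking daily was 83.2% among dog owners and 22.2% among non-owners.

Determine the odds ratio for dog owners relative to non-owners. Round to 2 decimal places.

odds, dog owners = 0.8320/0.1680 = 4.9524
odds, non-owners = 0.2220/0.7780 = 0.2853
OR = 4.9524 / 0.2853 = 17.36

OR = 17.36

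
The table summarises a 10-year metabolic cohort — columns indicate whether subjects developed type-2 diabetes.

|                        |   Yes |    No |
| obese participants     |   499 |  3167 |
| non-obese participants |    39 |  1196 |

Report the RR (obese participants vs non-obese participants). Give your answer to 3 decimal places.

4.310

risk, obese participants = 499/3666 = 0.13612
risk, non-obese participants = 39/1235 = 0.03158
RR = 0.13612 / 0.03158 = 4.310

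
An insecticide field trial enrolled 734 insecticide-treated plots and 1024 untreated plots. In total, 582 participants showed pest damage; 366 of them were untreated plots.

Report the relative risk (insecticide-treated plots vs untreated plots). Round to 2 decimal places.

0.82

insecticide-treated plots with the outcome: 582 − 366 = 216
insecticide-treated plots without the outcome: 734 − 216 = 518
untreated plots without the outcome: 1024 − 366 = 658
risk, insecticide-treated plots = 216/734 = 0.2943
risk, untreated plots = 366/1024 = 0.3574
RR = 0.2943 / 0.3574 = 0.82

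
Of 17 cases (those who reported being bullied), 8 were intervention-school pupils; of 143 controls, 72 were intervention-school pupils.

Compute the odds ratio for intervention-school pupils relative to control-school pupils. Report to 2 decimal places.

OR = (8 × 71) / (72 × 9) = 568/648 ≈ 0.88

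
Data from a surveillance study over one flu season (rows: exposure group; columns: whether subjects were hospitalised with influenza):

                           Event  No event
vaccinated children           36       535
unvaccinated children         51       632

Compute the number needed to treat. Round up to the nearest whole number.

NNT = 87

risk, vaccinated children = 36/571 = 0.063047
risk, unvaccinated children = 51/683 = 0.074671
absolute risk difference = 0.011623
1 / 0.011623 = 86.036 → round up → 87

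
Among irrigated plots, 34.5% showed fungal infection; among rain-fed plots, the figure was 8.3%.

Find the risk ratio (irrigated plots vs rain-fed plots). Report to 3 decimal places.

RR = 0.3450 / 0.0830 = 4.157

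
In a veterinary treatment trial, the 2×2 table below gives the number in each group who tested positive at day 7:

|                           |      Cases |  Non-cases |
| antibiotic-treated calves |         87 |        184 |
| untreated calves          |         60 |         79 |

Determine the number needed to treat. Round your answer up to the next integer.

NNT ≈ 10

risk, antibiotic-treated calves = 87/271 = 0.321033
risk, untreated calves = 60/139 = 0.431655
absolute risk difference = 0.110621
1 / 0.110621 = 9.040 → round up → 10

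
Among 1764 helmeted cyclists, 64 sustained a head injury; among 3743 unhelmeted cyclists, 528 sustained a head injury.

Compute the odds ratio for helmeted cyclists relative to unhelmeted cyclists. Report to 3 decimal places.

odds, helmeted cyclists = 64/1700 = 0.03765
odds, unhelmeted cyclists = 528/3215 = 0.16423
OR = 0.03765 / 0.16423 = 0.229

OR = 0.229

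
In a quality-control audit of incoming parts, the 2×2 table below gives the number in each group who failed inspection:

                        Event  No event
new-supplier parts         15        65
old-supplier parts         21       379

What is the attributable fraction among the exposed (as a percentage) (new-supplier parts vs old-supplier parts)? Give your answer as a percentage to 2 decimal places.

risk, new-supplier parts = 15/80 = 0.1875
risk, old-supplier parts = 21/400 = 0.0525
AR% = (0.1875 − 0.0525) / 0.1875 = 0.7200 → 72.00%

72.00%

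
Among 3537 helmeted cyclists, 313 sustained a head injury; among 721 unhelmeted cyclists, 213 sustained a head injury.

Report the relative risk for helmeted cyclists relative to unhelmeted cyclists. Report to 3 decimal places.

0.300

risk, helmeted cyclists = 313/3537 = 0.0885
risk, unhelmeted cyclists = 213/721 = 0.2954
RR = 0.0885 / 0.2954 = 0.300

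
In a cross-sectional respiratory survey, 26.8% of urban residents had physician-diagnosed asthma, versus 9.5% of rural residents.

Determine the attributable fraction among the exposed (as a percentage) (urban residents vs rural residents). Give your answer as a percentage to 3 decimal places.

AR% = (0.2680 − 0.0950) / 0.2680 = 0.6455 → 64.552%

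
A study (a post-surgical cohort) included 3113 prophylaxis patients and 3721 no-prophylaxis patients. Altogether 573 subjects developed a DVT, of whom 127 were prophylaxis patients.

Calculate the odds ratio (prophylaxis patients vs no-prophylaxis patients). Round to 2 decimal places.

prophylaxis patients without the outcome: 3113 − 127 = 2986
no-prophylaxis patients with the outcome: 573 − 127 = 446
no-prophylaxis patients without the outcome: 3721 − 446 = 3275
odds, prophylaxis patients = 127/2986 = 0.04253
odds, no-prophylaxis patients = 446/3275 = 0.13618
OR = 0.04253 / 0.13618 = 0.31

0.31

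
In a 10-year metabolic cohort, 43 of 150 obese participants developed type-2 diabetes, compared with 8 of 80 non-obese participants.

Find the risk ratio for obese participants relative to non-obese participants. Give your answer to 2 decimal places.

risk, obese participants = 43/150 = 0.2867
risk, non-obese participants = 8/80 = 0.1000
RR = 0.2867 / 0.1000 = 2.87

2.87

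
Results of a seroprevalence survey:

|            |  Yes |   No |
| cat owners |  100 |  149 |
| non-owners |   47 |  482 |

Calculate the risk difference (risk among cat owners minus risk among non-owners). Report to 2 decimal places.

risk, cat owners = 100/249 = 0.4016
risk, non-owners = 47/529 = 0.0888
risk difference = 0.4016 − 0.0888 = 0.31

0.31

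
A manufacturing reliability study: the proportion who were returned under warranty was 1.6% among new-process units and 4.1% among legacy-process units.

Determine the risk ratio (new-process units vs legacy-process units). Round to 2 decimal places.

RR = 0.01600 / 0.04100 = 0.39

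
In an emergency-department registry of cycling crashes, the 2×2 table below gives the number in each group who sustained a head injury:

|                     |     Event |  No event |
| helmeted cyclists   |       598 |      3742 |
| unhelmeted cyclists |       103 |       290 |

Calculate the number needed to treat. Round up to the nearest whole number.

risk, helmeted cyclists = 598/4340 = 0.137788
risk, unhelmeted cyclists = 103/393 = 0.262087
absolute risk difference = 0.124298
1 / 0.124298 = 8.045 → round up → 9

NNT ≈ 9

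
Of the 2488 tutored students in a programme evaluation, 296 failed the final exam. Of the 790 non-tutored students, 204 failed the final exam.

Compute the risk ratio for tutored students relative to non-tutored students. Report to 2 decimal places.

RR ≈ 0.46

risk, tutored students = 296/2488 = 0.1190
risk, non-tutored students = 204/790 = 0.2582
RR = 0.1190 / 0.2582 = 0.46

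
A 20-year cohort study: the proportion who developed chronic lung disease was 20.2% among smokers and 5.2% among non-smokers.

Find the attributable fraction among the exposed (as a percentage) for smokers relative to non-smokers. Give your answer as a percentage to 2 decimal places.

AR% = (0.2020 − 0.0520) / 0.2020 = 0.7426 → 74.26%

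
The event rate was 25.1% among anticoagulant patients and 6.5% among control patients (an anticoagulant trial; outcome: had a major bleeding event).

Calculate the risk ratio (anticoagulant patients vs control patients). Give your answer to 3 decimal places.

RR = 0.2510 / 0.0650 = 3.862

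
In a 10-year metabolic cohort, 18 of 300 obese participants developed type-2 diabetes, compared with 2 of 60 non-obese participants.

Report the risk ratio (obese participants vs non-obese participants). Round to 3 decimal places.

risk, obese participants = 18/300 = 0.06000
risk, non-obese participants = 2/60 = 0.03333
RR = 0.06000 / 0.03333 = 1.800

RR: 1.800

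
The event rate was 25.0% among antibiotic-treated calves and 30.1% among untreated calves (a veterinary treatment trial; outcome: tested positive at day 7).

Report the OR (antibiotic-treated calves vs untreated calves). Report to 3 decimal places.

odds, antibiotic-treated calves = 0.2500/0.7500 = 0.3333
odds, untreated calves = 0.3010/0.6990 = 0.4306
OR = 0.3333 / 0.4306 = 0.774

OR: 0.774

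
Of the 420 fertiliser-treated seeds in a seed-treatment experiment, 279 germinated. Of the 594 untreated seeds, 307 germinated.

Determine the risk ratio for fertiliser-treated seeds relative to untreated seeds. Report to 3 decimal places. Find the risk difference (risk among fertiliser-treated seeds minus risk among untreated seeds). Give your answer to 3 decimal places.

RR = 1.285; RD = 0.147

risk, fertiliser-treated seeds = 279/420 = 0.6643
risk, untreated seeds = 307/594 = 0.5168
RR = 0.6643 / 0.5168 = 1.285
risk difference = 0.6643 − 0.5168 = 0.147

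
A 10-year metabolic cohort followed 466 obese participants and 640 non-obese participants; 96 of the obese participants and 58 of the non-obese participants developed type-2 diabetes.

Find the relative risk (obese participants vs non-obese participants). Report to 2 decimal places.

risk, obese participants = 96/466 = 0.2060
risk, non-obese participants = 58/640 = 0.0906
RR = 0.2060 / 0.0906 = 2.27

RR: 2.27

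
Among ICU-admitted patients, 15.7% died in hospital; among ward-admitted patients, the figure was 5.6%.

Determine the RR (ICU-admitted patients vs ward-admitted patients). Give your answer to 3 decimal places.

RR = 0.1570 / 0.0560 = 2.804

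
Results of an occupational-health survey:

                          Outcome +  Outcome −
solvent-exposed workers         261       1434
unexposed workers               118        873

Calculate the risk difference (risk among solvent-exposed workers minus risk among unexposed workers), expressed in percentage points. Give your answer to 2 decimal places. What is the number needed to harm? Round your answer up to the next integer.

risk, solvent-exposed workers = 261/1695 = 0.1540
risk, unexposed workers = 118/991 = 0.1191
risk difference = 0.1540 − 0.1191 = 0.0349 → 3.49 percentage points
absolute risk difference = 0.034911
1 / 0.034911 = 28.644 → round up → 29

RD = 3.49; NNH = 29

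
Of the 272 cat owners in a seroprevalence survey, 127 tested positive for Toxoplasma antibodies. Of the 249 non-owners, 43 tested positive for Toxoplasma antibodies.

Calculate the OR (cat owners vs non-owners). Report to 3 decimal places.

OR = (127 × 206) / (145 × 43) = 26162/6235 ≈ 4.196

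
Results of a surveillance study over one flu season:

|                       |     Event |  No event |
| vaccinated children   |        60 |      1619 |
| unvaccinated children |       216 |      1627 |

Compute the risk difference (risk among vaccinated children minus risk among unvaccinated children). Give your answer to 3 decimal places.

risk, vaccinated children = 60/1679 = 0.03574
risk, unvaccinated children = 216/1843 = 0.11720
risk difference = 0.03574 − 0.11720 = -0.081

RD = -0.081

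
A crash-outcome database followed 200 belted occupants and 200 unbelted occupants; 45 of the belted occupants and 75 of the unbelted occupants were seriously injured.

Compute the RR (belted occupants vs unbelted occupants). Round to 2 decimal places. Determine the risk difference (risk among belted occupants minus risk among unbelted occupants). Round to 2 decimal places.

RR = 0.60; RD = -0.15

risk, belted occupants = 45/200 = 0.2250
risk, unbelted occupants = 75/200 = 0.3750
RR = 0.2250 / 0.3750 = 0.60
risk difference = 0.2250 − 0.3750 = -0.15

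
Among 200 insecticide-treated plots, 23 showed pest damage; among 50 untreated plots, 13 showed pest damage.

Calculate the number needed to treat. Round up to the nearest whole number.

risk, insecticide-treated plots = 23/200 = 0.115000
risk, untreated plots = 13/50 = 0.260000
absolute risk difference = 0.145000
1 / 0.145000 = 6.897 → round up → 7

7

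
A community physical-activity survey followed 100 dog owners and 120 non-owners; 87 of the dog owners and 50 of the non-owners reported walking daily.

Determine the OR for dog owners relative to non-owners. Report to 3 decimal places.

OR = (87 × 70) / (13 × 50) = 6090/650 ≈ 9.369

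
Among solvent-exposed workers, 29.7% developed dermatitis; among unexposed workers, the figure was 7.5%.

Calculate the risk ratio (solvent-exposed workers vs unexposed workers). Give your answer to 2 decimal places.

RR = 0.2970 / 0.0750 = 3.96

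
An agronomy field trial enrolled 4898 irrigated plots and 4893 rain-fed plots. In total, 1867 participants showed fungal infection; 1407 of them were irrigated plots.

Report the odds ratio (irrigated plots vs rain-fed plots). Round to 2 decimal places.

irrigated plots without the outcome: 4898 − 1407 = 3491
rain-fed plots with the outcome: 1867 − 1407 = 460
rain-fed plots without the outcome: 4893 − 460 = 4433
odds, irrigated plots = 1407/3491 = 0.4030
odds, rain-fed plots = 460/4433 = 0.1038
OR = 0.4030 / 0.1038 = 3.88

3.88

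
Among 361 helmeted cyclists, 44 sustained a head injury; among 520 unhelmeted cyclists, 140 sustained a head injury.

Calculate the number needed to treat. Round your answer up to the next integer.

7

risk, helmeted cyclists = 44/361 = 0.121884
risk, unhelmeted cyclists = 140/520 = 0.269231
absolute risk difference = 0.147347
1 / 0.147347 = 6.787 → round up → 7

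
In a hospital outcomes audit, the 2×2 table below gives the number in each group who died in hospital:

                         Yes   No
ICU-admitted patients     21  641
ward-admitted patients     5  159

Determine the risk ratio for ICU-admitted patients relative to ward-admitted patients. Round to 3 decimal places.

1.040

risk, ICU-admitted patients = 21/662 = 0.03172
risk, ward-admitted patients = 5/164 = 0.03049
RR = 0.03172 / 0.03049 = 1.040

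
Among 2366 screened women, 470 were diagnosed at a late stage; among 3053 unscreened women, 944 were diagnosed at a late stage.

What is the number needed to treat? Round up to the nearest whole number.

risk, screened women = 470/2366 = 0.198648
risk, unscreened women = 944/3053 = 0.309204
absolute risk difference = 0.110557
1 / 0.110557 = 9.045 → round up → 10

10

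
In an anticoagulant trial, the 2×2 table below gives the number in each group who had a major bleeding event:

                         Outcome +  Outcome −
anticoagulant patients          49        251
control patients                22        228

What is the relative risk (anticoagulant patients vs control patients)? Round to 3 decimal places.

risk, anticoagulant patients = 49/300 = 0.1633
risk, control patients = 22/250 = 0.0880
RR = 0.1633 / 0.0880 = 1.856

RR: 1.856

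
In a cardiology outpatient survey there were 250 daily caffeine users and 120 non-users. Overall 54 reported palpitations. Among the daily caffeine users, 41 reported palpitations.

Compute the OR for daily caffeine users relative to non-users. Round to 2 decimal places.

1.61

daily caffeine users without the outcome: 250 − 41 = 209
non-users with the outcome: 54 − 41 = 13
non-users without the outcome: 120 − 13 = 107
OR = (41 × 107) / (209 × 13) = 4387/2717 ≈ 1.61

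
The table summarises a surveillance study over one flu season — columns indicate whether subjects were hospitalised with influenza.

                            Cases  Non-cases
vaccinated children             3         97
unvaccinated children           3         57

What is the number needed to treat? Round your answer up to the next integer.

risk, vaccinated children = 3/100 = 0.030000
risk, unvaccinated children = 3/60 = 0.050000
absolute risk difference = 0.020000
1 / 0.020000 = 50.000 → round up → 50

50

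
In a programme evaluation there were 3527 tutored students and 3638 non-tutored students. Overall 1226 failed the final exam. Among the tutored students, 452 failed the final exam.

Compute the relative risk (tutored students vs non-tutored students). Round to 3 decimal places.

tutored students without the outcome: 3527 − 452 = 3075
non-tutored students with the outcome: 1226 − 452 = 774
non-tutored students without the outcome: 3638 − 774 = 2864
risk, tutored students = 452/3527 = 0.1282
risk, non-tutored students = 774/3638 = 0.2128
RR = 0.1282 / 0.2128 = 0.602

RR ≈ 0.602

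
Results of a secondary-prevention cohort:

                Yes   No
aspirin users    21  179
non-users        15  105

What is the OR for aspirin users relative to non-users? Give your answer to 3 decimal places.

odds, aspirin users = 21/179 = 0.1173
odds, non-users = 15/105 = 0.1429
OR = 0.1173 / 0.1429 = 0.821

OR ≈ 0.821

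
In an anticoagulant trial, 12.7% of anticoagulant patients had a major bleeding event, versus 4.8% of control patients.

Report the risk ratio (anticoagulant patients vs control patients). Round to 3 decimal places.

RR = 0.12700 / 0.04800 = 2.646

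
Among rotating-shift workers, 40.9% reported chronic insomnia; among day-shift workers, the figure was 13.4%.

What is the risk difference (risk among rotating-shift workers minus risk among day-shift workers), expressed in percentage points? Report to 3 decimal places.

risk difference = 0.4090 − 0.1340 = 0.2750 → 27.500 percentage points

RD: 27.500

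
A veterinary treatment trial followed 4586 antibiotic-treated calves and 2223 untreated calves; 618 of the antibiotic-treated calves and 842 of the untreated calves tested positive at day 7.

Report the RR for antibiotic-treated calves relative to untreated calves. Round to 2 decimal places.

risk, antibiotic-treated calves = 618/4586 = 0.1348
risk, untreated calves = 842/2223 = 0.3788
RR = 0.1348 / 0.3788 = 0.36

0.36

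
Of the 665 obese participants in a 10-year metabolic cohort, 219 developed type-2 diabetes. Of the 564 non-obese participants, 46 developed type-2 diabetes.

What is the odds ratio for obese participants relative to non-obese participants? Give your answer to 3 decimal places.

OR = (219 × 518) / (446 × 46) = 113442/20516 ≈ 5.529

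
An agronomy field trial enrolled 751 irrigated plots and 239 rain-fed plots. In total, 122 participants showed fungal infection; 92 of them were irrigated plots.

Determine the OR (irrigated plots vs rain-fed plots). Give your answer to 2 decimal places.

irrigated plots without the outcome: 751 − 92 = 659
rain-fed plots with the outcome: 122 − 92 = 30
rain-fed plots without the outcome: 239 − 30 = 209
odds, irrigated plots = 92/659 = 0.1396
odds, rain-fed plots = 30/209 = 0.1435
OR = 0.1396 / 0.1435 = 0.97

0.97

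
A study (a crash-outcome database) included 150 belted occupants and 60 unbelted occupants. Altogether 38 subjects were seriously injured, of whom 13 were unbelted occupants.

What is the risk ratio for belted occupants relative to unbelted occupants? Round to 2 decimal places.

RR = 0.77

belted occupants with the outcome: 38 − 13 = 25
belted occupants without the outcome: 150 − 25 = 125
unbelted occupants without the outcome: 60 − 13 = 47
risk, belted occupants = 25/150 = 0.1667
risk, unbelted occupants = 13/60 = 0.2167
RR = 0.1667 / 0.2167 = 0.77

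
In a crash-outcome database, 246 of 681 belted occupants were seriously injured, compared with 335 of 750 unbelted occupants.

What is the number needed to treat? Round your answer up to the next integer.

NNT ≈ 12

risk, belted occupants = 246/681 = 0.361233
risk, unbelted occupants = 335/750 = 0.446667
absolute risk difference = 0.085433
1 / 0.085433 = 11.705 → round up → 12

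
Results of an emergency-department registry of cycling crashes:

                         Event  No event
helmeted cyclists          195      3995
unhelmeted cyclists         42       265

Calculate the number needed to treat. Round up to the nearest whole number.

NNT = 12

risk, helmeted cyclists = 195/4190 = 0.046539
risk, unhelmeted cyclists = 42/307 = 0.136808
absolute risk difference = 0.090268
1 / 0.090268 = 11.078 → round up → 12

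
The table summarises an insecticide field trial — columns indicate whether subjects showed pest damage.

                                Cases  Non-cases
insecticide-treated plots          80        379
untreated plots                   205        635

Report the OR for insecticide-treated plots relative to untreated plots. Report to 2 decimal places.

OR = (80 × 635) / (379 × 205) = 50800/77695 ≈ 0.65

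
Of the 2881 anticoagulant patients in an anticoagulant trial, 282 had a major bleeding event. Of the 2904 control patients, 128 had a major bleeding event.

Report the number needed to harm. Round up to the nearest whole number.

19

risk, anticoagulant patients = 282/2881 = 0.097883
risk, control patients = 128/2904 = 0.044077
absolute risk difference = 0.053806
1 / 0.053806 = 18.585 → round up → 19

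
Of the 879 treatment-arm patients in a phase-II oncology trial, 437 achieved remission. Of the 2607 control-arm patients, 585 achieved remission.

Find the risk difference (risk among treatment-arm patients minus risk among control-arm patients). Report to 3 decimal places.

0.273

risk, treatment-arm patients = 437/879 = 0.4972
risk, control-arm patients = 585/2607 = 0.2244
risk difference = 0.4972 − 0.2244 = 0.273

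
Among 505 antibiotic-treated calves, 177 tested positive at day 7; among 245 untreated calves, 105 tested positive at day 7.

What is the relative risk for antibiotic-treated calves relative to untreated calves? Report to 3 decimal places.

RR ≈ 0.818

risk, antibiotic-treated calves = 177/505 = 0.3505
risk, untreated calves = 105/245 = 0.4286
RR = 0.3505 / 0.4286 = 0.818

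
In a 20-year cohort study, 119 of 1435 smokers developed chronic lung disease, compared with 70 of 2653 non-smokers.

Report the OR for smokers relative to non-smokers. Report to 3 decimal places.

OR ≈ 3.337

odds, smokers = 119/1316 = 0.09043
odds, non-smokers = 70/2583 = 0.02710
OR = 0.09043 / 0.02710 = 3.337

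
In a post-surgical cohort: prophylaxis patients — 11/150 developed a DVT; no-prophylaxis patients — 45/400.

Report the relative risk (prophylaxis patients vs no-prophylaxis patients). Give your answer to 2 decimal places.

0.65

risk, prophylaxis patients = 11/150 = 0.0733
risk, no-prophylaxis patients = 45/400 = 0.1125
RR = 0.0733 / 0.1125 = 0.65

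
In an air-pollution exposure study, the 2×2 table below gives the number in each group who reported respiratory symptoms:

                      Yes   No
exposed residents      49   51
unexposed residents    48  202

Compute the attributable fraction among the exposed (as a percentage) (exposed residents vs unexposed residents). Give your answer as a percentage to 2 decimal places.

60.82%

risk, exposed residents = 49/100 = 0.4900
risk, unexposed residents = 48/250 = 0.1920
AR% = (0.4900 − 0.1920) / 0.4900 = 0.6082 → 60.82%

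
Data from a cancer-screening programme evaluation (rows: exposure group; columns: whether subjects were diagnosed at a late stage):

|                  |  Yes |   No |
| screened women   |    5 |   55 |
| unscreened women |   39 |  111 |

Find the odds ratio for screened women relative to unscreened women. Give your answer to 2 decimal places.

OR = (5 × 111) / (55 × 39) = 555/2145 ≈ 0.26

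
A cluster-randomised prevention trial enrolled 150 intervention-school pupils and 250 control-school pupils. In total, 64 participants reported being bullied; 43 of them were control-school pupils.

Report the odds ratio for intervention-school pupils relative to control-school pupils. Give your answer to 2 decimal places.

intervention-school pupils with the outcome: 64 − 43 = 21
intervention-school pupils without the outcome: 150 − 21 = 129
control-school pupils without the outcome: 250 − 43 = 207
OR = (21 × 207) / (129 × 43) = 4347/5547 ≈ 0.78

0.78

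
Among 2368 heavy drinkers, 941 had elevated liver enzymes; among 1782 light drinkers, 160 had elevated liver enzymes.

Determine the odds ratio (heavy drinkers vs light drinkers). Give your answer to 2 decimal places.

OR = (941 × 1622) / (1427 × 160) = 1526302/228320 ≈ 6.68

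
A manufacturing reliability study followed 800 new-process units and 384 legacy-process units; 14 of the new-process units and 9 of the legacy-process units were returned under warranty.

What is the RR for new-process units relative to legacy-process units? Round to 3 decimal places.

risk, new-process units = 14/800 = 0.01750
risk, legacy-process units = 9/384 = 0.02344
RR = 0.01750 / 0.02344 = 0.747

0.747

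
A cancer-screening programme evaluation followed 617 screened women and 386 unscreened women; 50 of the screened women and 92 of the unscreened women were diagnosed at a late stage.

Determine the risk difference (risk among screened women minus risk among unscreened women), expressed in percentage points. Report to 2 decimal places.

-15.73

risk, screened women = 50/617 = 0.0810
risk, unscreened women = 92/386 = 0.2383
risk difference = 0.0810 − 0.2383 = -0.1573 → -15.73 percentage points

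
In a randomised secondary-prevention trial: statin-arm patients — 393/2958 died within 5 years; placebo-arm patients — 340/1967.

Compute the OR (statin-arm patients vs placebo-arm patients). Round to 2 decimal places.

OR = (393 × 1627) / (2565 × 340) = 639411/872100 ≈ 0.73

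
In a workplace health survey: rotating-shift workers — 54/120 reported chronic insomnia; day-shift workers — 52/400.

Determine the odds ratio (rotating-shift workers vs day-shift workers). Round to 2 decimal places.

OR ≈ 5.48

odds, rotating-shift workers = 54/66 = 0.8182
odds, day-shift workers = 52/348 = 0.1494
OR = 0.8182 / 0.1494 = 5.48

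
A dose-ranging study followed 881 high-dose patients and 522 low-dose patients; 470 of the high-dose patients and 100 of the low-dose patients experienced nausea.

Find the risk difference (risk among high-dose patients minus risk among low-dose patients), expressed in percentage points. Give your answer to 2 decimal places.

34.19

risk, high-dose patients = 470/881 = 0.5335
risk, low-dose patients = 100/522 = 0.1916
risk difference = 0.5335 − 0.1916 = 0.3419 → 34.19 percentage points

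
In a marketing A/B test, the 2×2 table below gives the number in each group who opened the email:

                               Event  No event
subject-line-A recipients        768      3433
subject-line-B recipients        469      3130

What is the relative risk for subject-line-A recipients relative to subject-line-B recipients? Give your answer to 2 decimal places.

RR: 1.40

risk, subject-line-A recipients = 768/4201 = 0.1828
risk, subject-line-B recipients = 469/3599 = 0.1303
RR = 0.1828 / 0.1303 = 1.40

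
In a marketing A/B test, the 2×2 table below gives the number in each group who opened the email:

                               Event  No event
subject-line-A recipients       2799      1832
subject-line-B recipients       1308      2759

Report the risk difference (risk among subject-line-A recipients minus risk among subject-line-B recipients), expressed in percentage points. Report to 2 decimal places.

risk, subject-line-A recipients = 2799/4631 = 0.6044
risk, subject-line-B recipients = 1308/4067 = 0.3216
risk difference = 0.6044 − 0.3216 = 0.2828 → 28.28 percentage points

RD ≈ 28.28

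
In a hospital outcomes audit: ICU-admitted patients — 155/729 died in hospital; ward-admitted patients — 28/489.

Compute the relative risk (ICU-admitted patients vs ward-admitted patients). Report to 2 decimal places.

risk, ICU-admitted patients = 155/729 = 0.2126
risk, ward-admitted patients = 28/489 = 0.0573
RR = 0.2126 / 0.0573 = 3.71

3.71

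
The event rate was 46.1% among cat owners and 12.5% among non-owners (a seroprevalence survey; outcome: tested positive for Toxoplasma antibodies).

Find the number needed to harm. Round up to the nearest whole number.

3

absolute risk difference = 0.336000
1 / 0.336000 = 2.976 → round up → 3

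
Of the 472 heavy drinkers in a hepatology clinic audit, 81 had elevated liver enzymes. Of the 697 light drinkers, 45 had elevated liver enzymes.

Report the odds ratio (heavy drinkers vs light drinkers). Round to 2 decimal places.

odds, heavy drinkers = 81/391 = 0.2072
odds, light drinkers = 45/652 = 0.0690
OR = 0.2072 / 0.0690 = 3.00

OR ≈ 3.00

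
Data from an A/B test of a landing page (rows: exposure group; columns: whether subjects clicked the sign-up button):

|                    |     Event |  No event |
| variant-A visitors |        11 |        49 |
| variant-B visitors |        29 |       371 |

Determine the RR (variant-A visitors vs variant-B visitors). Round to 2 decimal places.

2.53

risk, variant-A visitors = 11/60 = 0.1833
risk, variant-B visitors = 29/400 = 0.0725
RR = 0.1833 / 0.0725 = 2.53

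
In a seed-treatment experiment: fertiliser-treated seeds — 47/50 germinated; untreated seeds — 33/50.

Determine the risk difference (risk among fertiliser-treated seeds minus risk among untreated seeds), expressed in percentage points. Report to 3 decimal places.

risk, fertiliser-treated seeds = 47/50 = 0.9400
risk, untreated seeds = 33/50 = 0.6600
risk difference = 0.9400 − 0.6600 = 0.2800 → 28.000 percentage points

28.000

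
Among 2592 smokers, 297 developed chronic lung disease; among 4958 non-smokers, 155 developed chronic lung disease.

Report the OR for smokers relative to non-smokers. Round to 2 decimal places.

OR = (297 × 4803) / (2295 × 155) = 1426491/355725 ≈ 4.01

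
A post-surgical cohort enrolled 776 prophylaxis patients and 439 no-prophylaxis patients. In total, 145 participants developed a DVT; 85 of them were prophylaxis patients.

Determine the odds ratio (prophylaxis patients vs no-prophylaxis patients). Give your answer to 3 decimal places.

prophylaxis patients without the outcome: 776 − 85 = 691
no-prophylaxis patients with the outcome: 145 − 85 = 60
no-prophylaxis patients without the outcome: 439 − 60 = 379
OR = (85 × 379) / (691 × 60) = 32215/41460 ≈ 0.777

OR ≈ 0.777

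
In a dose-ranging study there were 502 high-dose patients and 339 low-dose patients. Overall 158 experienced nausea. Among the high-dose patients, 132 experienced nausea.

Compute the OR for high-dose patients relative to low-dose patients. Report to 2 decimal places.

OR: 4.29

high-dose patients without the outcome: 502 − 132 = 370
low-dose patients with the outcome: 158 − 132 = 26
low-dose patients without the outcome: 339 − 26 = 313
odds, high-dose patients = 132/370 = 0.3568
odds, low-dose patients = 26/313 = 0.0831
OR = 0.3568 / 0.0831 = 4.29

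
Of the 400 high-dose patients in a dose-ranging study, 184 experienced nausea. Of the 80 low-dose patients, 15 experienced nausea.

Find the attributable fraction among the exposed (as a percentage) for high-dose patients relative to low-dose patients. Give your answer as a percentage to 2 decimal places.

AR% ≈ 59.24%

risk, high-dose patients = 184/400 = 0.4600
risk, low-dose patients = 15/80 = 0.1875
AR% = (0.4600 − 0.1875) / 0.4600 = 0.5924 → 59.24%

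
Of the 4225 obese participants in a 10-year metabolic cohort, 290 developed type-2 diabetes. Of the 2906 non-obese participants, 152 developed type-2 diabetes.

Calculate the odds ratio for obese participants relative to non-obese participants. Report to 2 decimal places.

OR = (290 × 2754) / (3935 × 152) = 798660/598120 ≈ 1.34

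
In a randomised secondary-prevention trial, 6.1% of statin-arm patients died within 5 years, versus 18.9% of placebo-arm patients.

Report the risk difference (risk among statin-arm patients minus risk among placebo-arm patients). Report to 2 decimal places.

risk difference = 0.0610 − 0.1890 = -0.13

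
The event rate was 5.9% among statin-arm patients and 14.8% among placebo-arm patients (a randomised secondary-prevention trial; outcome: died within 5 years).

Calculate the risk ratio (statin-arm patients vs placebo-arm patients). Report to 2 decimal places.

RR = 0.0590 / 0.1480 = 0.40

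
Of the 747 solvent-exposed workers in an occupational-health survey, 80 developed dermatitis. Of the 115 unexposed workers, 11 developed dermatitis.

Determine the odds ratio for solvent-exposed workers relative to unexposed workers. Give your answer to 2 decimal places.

odds, solvent-exposed workers = 80/667 = 0.1199
odds, unexposed workers = 11/104 = 0.1058
OR = 0.1199 / 0.1058 = 1.13

OR ≈ 1.13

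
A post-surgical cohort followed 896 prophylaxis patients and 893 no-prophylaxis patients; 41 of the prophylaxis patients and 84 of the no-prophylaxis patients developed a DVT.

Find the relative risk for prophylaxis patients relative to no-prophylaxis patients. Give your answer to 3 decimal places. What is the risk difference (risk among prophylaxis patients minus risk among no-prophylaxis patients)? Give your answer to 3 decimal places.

RR = 0.486; RD = -0.048

risk, prophylaxis patients = 41/896 = 0.04576
risk, no-prophylaxis patients = 84/893 = 0.09406
RR = 0.04576 / 0.09406 = 0.486
risk difference = 0.04576 − 0.09406 = -0.048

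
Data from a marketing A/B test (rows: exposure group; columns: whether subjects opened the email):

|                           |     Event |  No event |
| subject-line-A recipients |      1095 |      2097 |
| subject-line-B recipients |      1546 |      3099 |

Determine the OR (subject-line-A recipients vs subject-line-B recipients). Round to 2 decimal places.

odds, subject-line-A recipients = 1095/2097 = 0.5222
odds, subject-line-B recipients = 1546/3099 = 0.4989
OR = 0.5222 / 0.4989 = 1.05

OR: 1.05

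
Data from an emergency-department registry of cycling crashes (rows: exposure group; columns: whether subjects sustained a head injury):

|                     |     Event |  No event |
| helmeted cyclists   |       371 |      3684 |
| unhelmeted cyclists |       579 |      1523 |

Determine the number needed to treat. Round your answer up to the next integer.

NNT ≈ 6

risk, helmeted cyclists = 371/4055 = 0.091492
risk, unhelmeted cyclists = 579/2102 = 0.275452
absolute risk difference = 0.183960
1 / 0.183960 = 5.436 → round up → 6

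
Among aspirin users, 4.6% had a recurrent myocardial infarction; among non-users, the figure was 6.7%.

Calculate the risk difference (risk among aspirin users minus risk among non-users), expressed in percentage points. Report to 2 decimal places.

RD: -2.10

risk difference = 0.04600 − 0.06700 = -0.02100 → -2.10 percentage points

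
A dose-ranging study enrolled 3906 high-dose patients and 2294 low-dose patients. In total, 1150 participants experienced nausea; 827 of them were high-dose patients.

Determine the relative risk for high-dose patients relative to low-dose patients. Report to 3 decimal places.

high-dose patients without the outcome: 3906 − 827 = 3079
low-dose patients with the outcome: 1150 − 827 = 323
low-dose patients without the outcome: 2294 − 323 = 1971
risk, high-dose patients = 827/3906 = 0.2117
risk, low-dose patients = 323/2294 = 0.1408
RR = 0.2117 / 0.1408 = 1.504

1.504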